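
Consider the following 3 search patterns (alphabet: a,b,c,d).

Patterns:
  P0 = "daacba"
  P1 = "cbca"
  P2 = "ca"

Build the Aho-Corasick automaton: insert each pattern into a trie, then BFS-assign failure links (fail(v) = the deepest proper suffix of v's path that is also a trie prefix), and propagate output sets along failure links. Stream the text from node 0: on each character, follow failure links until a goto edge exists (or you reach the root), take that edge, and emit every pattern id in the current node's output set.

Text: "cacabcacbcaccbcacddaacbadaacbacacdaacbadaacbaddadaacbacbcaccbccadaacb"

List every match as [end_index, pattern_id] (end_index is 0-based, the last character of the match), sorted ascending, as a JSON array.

Build:
Trie nodes:
  0='ε' goto c→7 d→1
  1='d' goto a→2
  2='da' goto a→3
  3='daa' goto c→4
  4='daac' goto b→5
  5='daacb' goto a→6
  6='daacba' goto ·  [P0 ends]
  7='c' goto a→11 b→8
  8='cb' goto c→9
  9='cbc' goto a→10
  10='cbca' goto ·  [P1 ends]
  11='ca' goto ·  [P2 ends]

BFS fail/out derivation:
  n1('d'): parent n0 fail=0; on 'd' 0 → fail=0;  out ∅∪∅=∅
  n7('c'): parent n0 fail=0; on 'c' 0 → fail=0;  out ∅∪∅=∅
  n2('da'): parent n1 fail=0; on 'a' 0 → fail=0;  out ∅∪∅=∅
  n8('cb'): parent n7 fail=0; on 'b' 0 → fail=0;  out ∅∪∅=∅
  n11('ca'): parent n7 fail=0; on 'a' 0 → fail=0;  out {2}∪∅={2}
  n3('daa'): parent n2 fail=0; on 'a' 0 → fail=0;  out ∅∪∅=∅
  n9('cbc'): parent n8 fail=0; on 'c' 0 → fail=7;  out ∅∪∅=∅
  n4('daac'): parent n3 fail=0; on 'c' 0 → fail=7;  out ∅∪∅=∅
  n10('cbca'): parent n9 fail=7; on 'a' 7 → fail=11;  out {1}∪{2}={1,2}
  n5('daacb'): parent n4 fail=7; on 'b' 7 → fail=8;  out ∅∪∅=∅
  n6('daacba'): parent n5 fail=8; on 'a' 8→0 → fail=0;  out {0}∪∅={0}

Run:
[0] read 'c'  n0⇒n7
[1] read 'a'  n7⇒n11  → match P2@[0:1]
[2] read 'c'  n11⇒n7 (via fail)
[3] read 'a'  n7⇒n11  → match P2@[2:3]
[4] read 'b'  n11⇒n0 (via fail)
[5] read 'c'  n0⇒n7
[6] read 'a'  n7⇒n11  → match P2@[5:6]
[7] read 'c'  n11⇒n7 (via fail)
[8] read 'b'  n7⇒n8
[9] read 'c'  n8⇒n9
[10] read 'a'  n9⇒n10  → match P1@[7:10],P2@[9:10]
[11] read 'c'  n10⇒n7 (via fail)
[12] read 'c'  n7⇒n7 (via fail)
[13] read 'b'  n7⇒n8
[14] read 'c'  n8⇒n9
[15] read 'a'  n9⇒n10  → match P1@[12:15],P2@[14:15]
[16] read 'c'  n10⇒n7 (via fail)
[17] read 'd'  n7⇒n1 (via fail)
[18] read 'd'  n1⇒n1 (via fail)
[19] read 'a'  n1⇒n2
[20] read 'a'  n2⇒n3
[21] read 'c'  n3⇒n4
[22] read 'b'  n4⇒n5
[23] read 'a'  n5⇒n6  → match P0@[18:23]
[24] read 'd'  n6⇒n1 (via fail)
[25] read 'a'  n1⇒n2
[26] read 'a'  n2⇒n3
[27] read 'c'  n3⇒n4
[28] read 'b'  n4⇒n5
[29] read 'a'  n5⇒n6  → match P0@[24:29]
[30] read 'c'  n6⇒n7 (via fail)
[31] read 'a'  n7⇒n11  → match P2@[30:31]
[32] read 'c'  n11⇒n7 (via fail)
[33] read 'd'  n7⇒n1 (via fail)
[34] read 'a'  n1⇒n2
[35] read 'a'  n2⇒n3
[36] read 'c'  n3⇒n4
[37] read 'b'  n4⇒n5
[38] read 'a'  n5⇒n6  → match P0@[33:38]
[39] read 'd'  n6⇒n1 (via fail)
[40] read 'a'  n1⇒n2
[41] read 'a'  n2⇒n3
[42] read 'c'  n3⇒n4
[43] read 'b'  n4⇒n5
[44] read 'a'  n5⇒n6  → match P0@[39:44]
[45] read 'd'  n6⇒n1 (via fail)
[46] read 'd'  n1⇒n1 (via fail)
[47] read 'a'  n1⇒n2
[48] read 'd'  n2⇒n1 (via fail)
[49] read 'a'  n1⇒n2
[50] read 'a'  n2⇒n3
[51] read 'c'  n3⇒n4
[52] read 'b'  n4⇒n5
[53] read 'a'  n5⇒n6  → match P0@[48:53]
[54] read 'c'  n6⇒n7 (via fail)
[55] read 'b'  n7⇒n8
[56] read 'c'  n8⇒n9
[57] read 'a'  n9⇒n10  → match P1@[54:57],P2@[56:57]
[58] read 'c'  n10⇒n7 (via fail)
[59] read 'c'  n7⇒n7 (via fail)
[60] read 'b'  n7⇒n8
[61] read 'c'  n8⇒n9
[62] read 'c'  n9⇒n7 (via fail)
[63] read 'a'  n7⇒n11  → match P2@[62:63]
[64] read 'd'  n11⇒n1 (via fail)
[65] read 'a'  n1⇒n2
[66] read 'a'  n2⇒n3
[67] read 'c'  n3⇒n4
[68] read 'b'  n4⇒n5

All matches (sorted): [[1,2],[3,2],[6,2],[10,1],[10,2],[15,1],[15,2],[23,0],[29,0],[31,2],[38,0],[44,0],[53,0],[57,1],[57,2],[63,2]]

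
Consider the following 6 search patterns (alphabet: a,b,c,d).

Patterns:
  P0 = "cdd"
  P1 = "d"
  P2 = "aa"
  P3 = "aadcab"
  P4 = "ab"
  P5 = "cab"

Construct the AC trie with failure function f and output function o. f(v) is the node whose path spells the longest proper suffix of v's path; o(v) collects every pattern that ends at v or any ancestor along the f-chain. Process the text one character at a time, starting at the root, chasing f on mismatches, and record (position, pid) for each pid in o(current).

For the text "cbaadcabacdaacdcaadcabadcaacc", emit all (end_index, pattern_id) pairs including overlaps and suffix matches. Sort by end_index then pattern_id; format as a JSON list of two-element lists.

Build automaton:
Trie (insert patterns):
  n0 'ε': a→5 c→1 d→4
  n1 'c': a→12 d→2
  n2 'cd': d→3
  n3 'cdd': ·  ←P0
  n4 'd': ·  ←P1
  n5 'a': a→6 b→11
  n6 'aa': d→7  ←P2
  n7 'aad': c→8
  n8 'aadc': a→9
  n9 'aadca': b→10
  n10 'aadcab': ·  ←P3
  n11 'ab': ·  ←P4
  n12 'ca': b→13
  n13 'cab': ·  ←P5

Failure links (BFS by depth):
  fail(1) 'c': from fail(0)=0 chase 'c': 0 ⇒ 0;  out=∅∪out(0)=∅
  fail(4) 'd': from fail(0)=0 chase 'd': 0 ⇒ 0;  out={1}∪out(0)={1}
  fail(5) 'a': from fail(0)=0 chase 'a': 0 ⇒ 0;  out=∅∪out(0)=∅
  fail(2) 'cd': from fail(1)=0 chase 'd': 0 ⇒ 4;  out=∅∪out(4)={1}
  fail(6) 'aa': from fail(5)=0 chase 'a': 0 ⇒ 5;  out={2}∪out(5)={2}
  fail(11) 'ab': from fail(5)=0 chase 'b': 0 ⇒ 0;  out={4}∪out(0)={4}
  fail(12) 'ca': from fail(1)=0 chase 'a': 0 ⇒ 5;  out=∅∪out(5)=∅
  fail(3) 'cdd': from fail(2)=4 chase 'd': 4→0 ⇒ 4;  out={0}∪out(4)={0,1}
  fail(7) 'aad': from fail(6)=5 chase 'd': 5→0 ⇒ 4;  out=∅∪out(4)={1}
  fail(13) 'cab': from fail(12)=5 chase 'b': 5 ⇒ 11;  out={5}∪out(11)={4,5}
  fail(8) 'aadc': from fail(7)=4 chase 'c': 4→0 ⇒ 1;  out=∅∪out(1)=∅
  fail(9) 'aadca': from fail(8)=1 chase 'a': 1 ⇒ 12;  out=∅∪out(12)=∅
  fail(10) 'aadcab': from fail(9)=12 chase 'b': 12 ⇒ 13;  out={3}∪out(13)={3,4,5}

Text stream:
i=0 'c': node 0→1
i=1 'b': node 1→0 (fail-walked)
i=2 'a': node 0→5
i=3 'a': node 5→6  emit P2@[2:3]
i=4 'd': node 6→7  emit P1@[4:4]
i=5 'c': node 7→8
i=6 'a': node 8→9
i=7 'b': node 9→10  emit P3@[2:7],P4@[6:7],P5@[5:7]
i=8 'a': node 10→5 (fail-walked)
i=9 'c': node 5→1 (fail-walked)
i=10 'd': node 1→2  emit P1@[10:10]
i=11 'a': node 2→5 (fail-walked)
i=12 'a': node 5→6  emit P2@[11:12]
i=13 'c': node 6→1 (fail-walked)
i=14 'd': node 1→2  emit P1@[14:14]
i=15 'c': node 2→1 (fail-walked)
i=16 'a': node 1→12
i=17 'a': node 12→6 (fail-walked)  emit P2@[16:17]
i=18 'd': node 6→7  emit P1@[18:18]
i=19 'c': node 7→8
i=20 'a': node 8→9
i=21 'b': node 9→10  emit P3@[16:21],P4@[20:21],P5@[19:21]
i=22 'a': node 10→5 (fail-walked)
i=23 'd': node 5→4 (fail-walked)  emit P1@[23:23]
i=24 'c': node 4→1 (fail-walked)
i=25 'a': node 1→12
i=26 'a': node 12→6 (fail-walked)  emit P2@[25:26]
i=27 'c': node 6→1 (fail-walked)
i=28 'c': node 1→1 (fail-walked)

Matches: [[3,2],[4,1],[7,3],[7,4],[7,5],[10,1],[12,2],[14,1],[17,2],[18,1],[21,3],[21,4],[21,5],[23,1],[26,2]]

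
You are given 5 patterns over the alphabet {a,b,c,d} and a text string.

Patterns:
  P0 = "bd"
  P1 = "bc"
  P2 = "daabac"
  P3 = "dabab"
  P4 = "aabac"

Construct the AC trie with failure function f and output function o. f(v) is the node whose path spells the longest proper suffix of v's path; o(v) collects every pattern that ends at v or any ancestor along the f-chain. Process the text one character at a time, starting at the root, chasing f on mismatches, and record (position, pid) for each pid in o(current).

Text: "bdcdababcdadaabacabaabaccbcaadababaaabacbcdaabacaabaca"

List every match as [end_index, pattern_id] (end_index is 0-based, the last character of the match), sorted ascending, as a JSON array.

Build automaton:
Trie (insert patterns):
  n0 'ε': a→13 b→1 d→4
  n1 'b': c→3 d→2
  n2 'bd': ·  [P0 ends]
  n3 'bc': ·  [P1 ends]
  n4 'd': a→5
  n5 'da': a→6 b→10
  n6 'daa': b→7
  n7 'daab': a→8
  n8 'daaba': c→9
  n9 'daabac': ·  [P2 ends]
  n10 'dab': a→11
  n11 'daba': b→12
  n12 'dabab': ·  [P3 ends]
  n13 'a': a→14
  n14 'aa': b→15
  n15 'aab': a→16
  n16 'aaba': c→17
  n17 'aabac': ·  [P4 ends]

BFS fail/out derivation:
  fail(1) 'b': from fail(0)=0 chase 'b': 0 ⇒ 0;  out=∅∪out(0)=∅
  fail(4) 'd': from fail(0)=0 chase 'd': 0 ⇒ 0;  out=∅∪out(0)=∅
  fail(13) 'a': from fail(0)=0 chase 'a': 0 ⇒ 0;  out=∅∪out(0)=∅
  fail(2) 'bd': from fail(1)=0 chase 'd': 0 ⇒ 4;  out={0}∪out(4)={0}
  fail(3) 'bc': from fail(1)=0 chase 'c': 0 ⇒ 0;  out={1}∪out(0)={1}
  fail(5) 'da': from fail(4)=0 chase 'a': 0 ⇒ 13;  out=∅∪out(13)=∅
  fail(14) 'aa': from fail(13)=0 chase 'a': 0 ⇒ 13;  out=∅∪out(13)=∅
  fail(6) 'daa': from fail(5)=13 chase 'a': 13 ⇒ 14;  out=∅∪out(14)=∅
  fail(10) 'dab': from fail(5)=13 chase 'b': 13→0 ⇒ 1;  out=∅∪out(1)=∅
  fail(15) 'aab': from fail(14)=13 chase 'b': 13→0 ⇒ 1;  out=∅∪out(1)=∅
  fail(7) 'daab': from fail(6)=14 chase 'b': 14 ⇒ 15;  out=∅∪out(15)=∅
  fail(11) 'daba': from fail(10)=1 chase 'a': 1→0 ⇒ 13;  out=∅∪out(13)=∅
  fail(16) 'aaba': from fail(15)=1 chase 'a': 1→0 ⇒ 13;  out=∅∪out(13)=∅
  fail(8) 'daaba': from fail(7)=15 chase 'a': 15 ⇒ 16;  out=∅∪out(16)=∅
  fail(12) 'dabab': from fail(11)=13 chase 'b': 13→0 ⇒ 1;  out={3}∪out(1)={3}
  fail(17) 'aabac': from fail(16)=13 chase 'c': 13→0 ⇒ 0;  out={4}∪out(0)={4}
  fail(9) 'daabac': from fail(8)=16 chase 'c': 16 ⇒ 17;  out={2}∪out(17)={2,4}

Run:
pos 0 'b': at 1
pos 1 'd': at 2  ** P0@[0:1]
pos 2 'c': at 0 ·f
pos 3 'd': at 4
pos 4 'a': at 5
pos 5 'b': at 10
pos 6 'a': at 11
pos 7 'b': at 12  ** P3@[3:7]
pos 8 'c': at 3 ·f  ** P1@[7:8]
pos 9 'd': at 4 ·f
pos 10 'a': at 5
pos 11 'd': at 4 ·f
pos 12 'a': at 5
pos 13 'a': at 6
pos 14 'b': at 7
pos 15 'a': at 8
pos 16 'c': at 9  ** P2@[11:16],P4@[12:16]
pos 17 'a': at 13 ·f
pos 18 'b': at 1 ·f
pos 19 'a': at 13 ·f
pos 20 'a': at 14
pos 21 'b': at 15
pos 22 'a': at 16
pos 23 'c': at 17  ** P4@[19:23]
pos 24 'c': at 0 ·f
pos 25 'b': at 1
pos 26 'c': at 3  ** P1@[25:26]
pos 27 'a': at 13 ·f
pos 28 'a': at 14
pos 29 'd': at 4 ·f
pos 30 'a': at 5
pos 31 'b': at 10
pos 32 'a': at 11
pos 33 'b': at 12  ** P3@[29:33]
pos 34 'a': at 13 ·f
pos 35 'a': at 14
pos 36 'a': at 14 ·f
pos 37 'b': at 15
pos 38 'a': at 16
pos 39 'c': at 17  ** P4@[35:39]
pos 40 'b': at 1 ·f
pos 41 'c': at 3  ** P1@[40:41]
pos 42 'd': at 4 ·f
pos 43 'a': at 5
pos 44 'a': at 6
pos 45 'b': at 7
pos 46 'a': at 8
pos 47 'c': at 9  ** P2@[42:47],P4@[43:47]
pos 48 'a': at 13 ·f
pos 49 'a': at 14
pos 50 'b': at 15
pos 51 'a': at 16
pos 52 'c': at 17  ** P4@[48:52]
pos 53 'a': at 13 ·f

Matches: [[1,0],[7,3],[8,1],[16,2],[16,4],[23,4],[26,1],[33,3],[39,4],[41,1],[47,2],[47,4],[52,4]]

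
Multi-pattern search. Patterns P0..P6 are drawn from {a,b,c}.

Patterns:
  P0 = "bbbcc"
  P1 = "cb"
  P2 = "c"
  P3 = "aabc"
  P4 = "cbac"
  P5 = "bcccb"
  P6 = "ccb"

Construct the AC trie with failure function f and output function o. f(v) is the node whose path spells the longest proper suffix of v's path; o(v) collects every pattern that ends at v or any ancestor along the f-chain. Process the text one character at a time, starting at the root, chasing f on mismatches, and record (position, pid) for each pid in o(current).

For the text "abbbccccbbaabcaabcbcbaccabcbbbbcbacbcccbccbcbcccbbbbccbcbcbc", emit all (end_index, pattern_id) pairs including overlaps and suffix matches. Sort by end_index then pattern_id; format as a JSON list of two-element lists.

Build:
Trie (insert patterns):
  n0 'ε': a→8 b→1 c→6
  n1 'b': b→2 c→14
  n2 'bb': b→3
  n3 'bbb': c→4
  n4 'bbbc': c→5
  n5 'bbbcc': ·  ←P0
  n6 'c': b→7 c→18  ←P2
  n7 'cb': a→12  ←P1
  n8 'a': a→9
  n9 'aa': b→10
  n10 'aab': c→11
  n11 'aabc': ·  ←P3
  n12 'cba': c→13
  n13 'cbac': ·  ←P4
  n14 'bc': c→15
  n15 'bcc': c→16
  n16 'bccc': b→17
  n17 'bcccb': ·  ←P5
  n18 'cc': b→19
  n19 'ccb': ·  ←P6

Failure links (BFS by depth):
  fail(1) 'b': from fail(0)=0 chase 'b': 0 ⇒ 0;  out=∅∪out(0)=∅
  fail(6) 'c': from fail(0)=0 chase 'c': 0 ⇒ 0;  out={2}∪out(0)={2}
  fail(8) 'a': from fail(0)=0 chase 'a': 0 ⇒ 0;  out=∅∪out(0)=∅
  fail(2) 'bb': from fail(1)=0 chase 'b': 0 ⇒ 1;  out=∅∪out(1)=∅
  fail(7) 'cb': from fail(6)=0 chase 'b': 0 ⇒ 1;  out={1}∪out(1)={1}
  fail(9) 'aa': from fail(8)=0 chase 'a': 0 ⇒ 8;  out=∅∪out(8)=∅
  fail(14) 'bc': from fail(1)=0 chase 'c': 0 ⇒ 6;  out=∅∪out(6)={2}
  fail(18) 'cc': from fail(6)=0 chase 'c': 0 ⇒ 6;  out=∅∪out(6)={2}
  fail(3) 'bbb': from fail(2)=1 chase 'b': 1 ⇒ 2;  out=∅∪out(2)=∅
  fail(10) 'aab': from fail(9)=8 chase 'b': 8→0 ⇒ 1;  out=∅∪out(1)=∅
  fail(12) 'cba': from fail(7)=1 chase 'a': 1→0 ⇒ 8;  out=∅∪out(8)=∅
  fail(15) 'bcc': from fail(14)=6 chase 'c': 6 ⇒ 18;  out=∅∪out(18)={2}
  fail(19) 'ccb': from fail(18)=6 chase 'b': 6 ⇒ 7;  out={6}∪out(7)={1,6}
  fail(4) 'bbbc': from fail(3)=2 chase 'c': 2→1 ⇒ 14;  out=∅∪out(14)={2}
  fail(11) 'aabc': from fail(10)=1 chase 'c': 1 ⇒ 14;  out={3}∪out(14)={2,3}
  fail(13) 'cbac': from fail(12)=8 chase 'c': 8→0 ⇒ 6;  out={4}∪out(6)={2,4}
  fail(16) 'bccc': from fail(15)=18 chase 'c': 18→6 ⇒ 18;  out=∅∪out(18)={2}
  fail(5) 'bbbcc': from fail(4)=14 chase 'c': 14 ⇒ 15;  out={0}∪out(15)={0,2}
  fail(17) 'bcccb': from fail(16)=18 chase 'b': 18 ⇒ 19;  out={5}∪out(19)={1,5,6}

Text stream:
pos 0 'a': at 8
pos 1 'b': at 1 (via fail)
pos 2 'b': at 2
pos 3 'b': at 3
pos 4 'c': at 4  ** P2@[4:4]
pos 5 'c': at 5  ** P0@[1:5],P2@[5:5]
pos 6 'c': at 16 (via fail)  ** P2@[6:6]
pos 7 'c': at 18 (via fail)  ** P2@[7:7]
pos 8 'b': at 19  ** P1@[7:8],P6@[6:8]
pos 9 'b': at 2 (via fail)
pos 10 'a': at 8 (via fail)
pos 11 'a': at 9
pos 12 'b': at 10
pos 13 'c': at 11  ** P2@[13:13],P3@[10:13]
pos 14 'a': at 8 (via fail)
pos 15 'a': at 9
pos 16 'b': at 10
pos 17 'c': at 11  ** P2@[17:17],P3@[14:17]
pos 18 'b': at 7 (via fail)  ** P1@[17:18]
pos 19 'c': at 14 (via fail)  ** P2@[19:19]
pos 20 'b': at 7 (via fail)  ** P1@[19:20]
pos 21 'a': at 12
pos 22 'c': at 13  ** P2@[22:22],P4@[19:22]
pos 23 'c': at 18 (via fail)  ** P2@[23:23]
pos 24 'a': at 8 (via fail)
pos 25 'b': at 1 (via fail)
pos 26 'c': at 14  ** P2@[26:26]
pos 27 'b': at 7 (via fail)  ** P1@[26:27]
pos 28 'b': at 2 (via fail)
pos 29 'b': at 3
pos 30 'b': at 3 (via fail)
pos 31 'c': at 4  ** P2@[31:31]
pos 32 'b': at 7 (via fail)  ** P1@[31:32]
pos 33 'a': at 12
pos 34 'c': at 13  ** P2@[34:34],P4@[31:34]
pos 35 'b': at 7 (via fail)  ** P1@[34:35]
pos 36 'c': at 14 (via fail)  ** P2@[36:36]
pos 37 'c': at 15  ** P2@[37:37]
pos 38 'c': at 16  ** P2@[38:38]
pos 39 'b': at 17  ** P1@[38:39],P5@[35:39],P6@[37:39]
pos 40 'c': at 14 (via fail)  ** P2@[40:40]
pos 41 'c': at 15  ** P2@[41:41]
pos 42 'b': at 19 (via fail)  ** P1@[41:42],P6@[40:42]
pos 43 'c': at 14 (via fail)  ** P2@[43:43]
pos 44 'b': at 7 (via fail)  ** P1@[43:44]
pos 45 'c': at 14 (via fail)  ** P2@[45:45]
pos 46 'c': at 15  ** P2@[46:46]
pos 47 'c': at 16  ** P2@[47:47]
pos 48 'b': at 17  ** P1@[47:48],P5@[44:48],P6@[46:48]
pos 49 'b': at 2 (via fail)
pos 50 'b': at 3
pos 51 'b': at 3 (via fail)
pos 52 'c': at 4  ** P2@[52:52]
pos 53 'c': at 5  ** P0@[49:53],P2@[53:53]
pos 54 'b': at 19 (via fail)  ** P1@[53:54],P6@[52:54]
pos 55 'c': at 14 (via fail)  ** P2@[55:55]
pos 56 'b': at 7 (via fail)  ** P1@[55:56]
pos 57 'c': at 14 (via fail)  ** P2@[57:57]
pos 58 'b': at 7 (via fail)  ** P1@[57:58]
pos 59 'c': at 14 (via fail)  ** P2@[59:59]

Matches: [[4,2],[5,0],[5,2],[6,2],[7,2],[8,1],[8,6],[13,2],[13,3],[17,2],[17,3],[18,1],[19,2],[20,1],[22,2],[22,4],[23,2],[26,2],[27,1],[31,2],[32,1],[34,2],[34,4],[35,1],[36,2],[37,2],[38,2],[39,1],[39,5],[39,6],[40,2],[41,2],[42,1],[42,6],[43,2],[44,1],[45,2],[46,2],[47,2],[48,1],[48,5],[48,6],[52,2],[53,0],[53,2],[54,1],[54,6],[55,2],[56,1],[57,2],[58,1],[59,2]]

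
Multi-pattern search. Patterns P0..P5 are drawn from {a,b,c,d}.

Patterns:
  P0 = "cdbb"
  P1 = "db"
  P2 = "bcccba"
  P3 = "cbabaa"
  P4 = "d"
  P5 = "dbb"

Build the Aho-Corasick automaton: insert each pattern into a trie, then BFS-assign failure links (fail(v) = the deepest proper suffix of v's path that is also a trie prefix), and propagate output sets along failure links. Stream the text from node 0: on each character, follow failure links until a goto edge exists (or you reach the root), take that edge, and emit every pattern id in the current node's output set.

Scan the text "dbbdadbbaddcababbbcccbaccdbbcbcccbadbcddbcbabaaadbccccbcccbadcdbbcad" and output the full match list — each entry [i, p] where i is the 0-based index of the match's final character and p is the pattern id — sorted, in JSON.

Build automaton:
Trie (insert patterns):
  0='ε' goto b→7 c→1 d→5
  1='c' goto b→13 d→2
  2='cd' goto b→3
  3='cdb' goto b→4
  4='cdbb' goto ·  ←P0
  5='d' goto b→6  ←P4
  6='db' goto b→18  ←P1
  7='b' goto c→8
  8='bc' goto c→9
  9='bcc' goto c→10
  10='bccc' goto b→11
  11='bcccb' goto a→12
  12='bcccba' goto ·  ←P2
  13='cb' goto a→14
  14='cba' goto b→15
  15='cbab' goto a→16
  16='cbaba' goto a→17
  17='cbabaa' goto ·  ←P3
  18='dbb' goto ·  ←P5

BFS fail/out derivation:
  n1('c'): parent n0 fail=0; on 'c' 0 → fail=0;  out ∅∪∅=∅
  n5('d'): parent n0 fail=0; on 'd' 0 → fail=0;  out {4}∪∅={4}
  n7('b'): parent n0 fail=0; on 'b' 0 → fail=0;  out ∅∪∅=∅
  n2('cd'): parent n1 fail=0; on 'd' 0 → fail=5;  out ∅∪{4}={4}
  n6('db'): parent n5 fail=0; on 'b' 0 → fail=7;  out {1}∪∅={1}
  n8('bc'): parent n7 fail=0; on 'c' 0 → fail=1;  out ∅∪∅=∅
  n13('cb'): parent n1 fail=0; on 'b' 0 → fail=7;  out ∅∪∅=∅
  n3('cdb'): parent n2 fail=5; on 'b' 5 → fail=6;  out ∅∪{1}={1}
  n9('bcc'): parent n8 fail=1; on 'c' 1→0 → fail=1;  out ∅∪∅=∅
  n14('cba'): parent n13 fail=7; on 'a' 7→0 → fail=0;  out ∅∪∅=∅
  n18('dbb'): parent n6 fail=7; on 'b' 7→0 → fail=7;  out {5}∪∅={5}
  n4('cdbb'): parent n3 fail=6; on 'b' 6 → fail=18;  out {0}∪{5}={0,5}
  n10('bccc'): parent n9 fail=1; on 'c' 1→0 → fail=1;  out ∅∪∅=∅
  n15('cbab'): parent n14 fail=0; on 'b' 0 → fail=7;  out ∅∪∅=∅
  n11('bcccb'): parent n10 fail=1; on 'b' 1 → fail=13;  out ∅∪∅=∅
  n16('cbaba'): parent n15 fail=7; on 'a' 7→0 → fail=0;  out ∅∪∅=∅
  n12('bcccba'): parent n11 fail=13; on 'a' 13 → fail=14;  out {2}∪∅={2}
  n17('cbabaa'): parent n16 fail=0; on 'a' 0 → fail=0;  out {3}∪∅={3}

Scan:
[0] read 'd'  n0⇒n5  emit P4@[0:0]
[1] read 'b'  n5⇒n6  emit P1@[0:1]
[2] read 'b'  n6⇒n18  emit P5@[0:2]
[3] read 'd'  n18⇒n5 (fail-walked)  emit P4@[3:3]
[4] read 'a'  n5⇒n0 (fail-walked)
[5] read 'd'  n0⇒n5  emit P4@[5:5]
[6] read 'b'  n5⇒n6  emit P1@[5:6]
[7] read 'b'  n6⇒n18  emit P5@[5:7]
[8] read 'a'  n18⇒n0 (fail-walked)
[9] read 'd'  n0⇒n5  emit P4@[9:9]
[10] read 'd'  n5⇒n5 (fail-walked)  emit P4@[10:10]
[11] read 'c'  n5⇒n1 (fail-walked)
[12] read 'a'  n1⇒n0 (fail-walked)
[13] read 'b'  n0⇒n7
[14] read 'a'  n7⇒n0 (fail-walked)
[15] read 'b'  n0⇒n7
[16] read 'b'  n7⇒n7 (fail-walked)
[17] read 'b'  n7⇒n7 (fail-walked)
[18] read 'c'  n7⇒n8
[19] read 'c'  n8⇒n9
[20] read 'c'  n9⇒n10
[21] read 'b'  n10⇒n11
[22] read 'a'  n11⇒n12  emit P2@[17:22]
[23] read 'c'  n12⇒n1 (fail-walked)
[24] read 'c'  n1⇒n1 (fail-walked)
[25] read 'd'  n1⇒n2  emit P4@[25:25]
[26] read 'b'  n2⇒n3  emit P1@[25:26]
[27] read 'b'  n3⇒n4  emit P0@[24:27],P5@[25:27]
[28] read 'c'  n4⇒n8 (fail-walked)
[29] read 'b'  n8⇒n13 (fail-walked)
[30] read 'c'  n13⇒n8 (fail-walked)
[31] read 'c'  n8⇒n9
[32] read 'c'  n9⇒n10
[33] read 'b'  n10⇒n11
[34] read 'a'  n11⇒n12  emit P2@[29:34]
[35] read 'd'  n12⇒n5 (fail-walked)  emit P4@[35:35]
[36] read 'b'  n5⇒n6  emit P1@[35:36]
[37] read 'c'  n6⇒n8 (fail-walked)
[38] read 'd'  n8⇒n2 (fail-walked)  emit P4@[38:38]
[39] read 'd'  n2⇒n5 (fail-walked)  emit P4@[39:39]
[40] read 'b'  n5⇒n6  emit P1@[39:40]
[41] read 'c'  n6⇒n8 (fail-walked)
[42] read 'b'  n8⇒n13 (fail-walked)
[43] read 'a'  n13⇒n14
[44] read 'b'  n14⇒n15
[45] read 'a'  n15⇒n16
[46] read 'a'  n16⇒n17  emit P3@[41:46]
[47] read 'a'  n17⇒n0 (fail-walked)
[48] read 'd'  n0⇒n5  emit P4@[48:48]
[49] read 'b'  n5⇒n6  emit P1@[48:49]
[50] read 'c'  n6⇒n8 (fail-walked)
[51] read 'c'  n8⇒n9
[52] read 'c'  n9⇒n10
[53] read 'c'  n10⇒n1 (fail-walked)
[54] read 'b'  n1⇒n13
[55] read 'c'  n13⇒n8 (fail-walked)
[56] read 'c'  n8⇒n9
[57] read 'c'  n9⇒n10
[58] read 'b'  n10⇒n11
[59] read 'a'  n11⇒n12  emit P2@[54:59]
[60] read 'd'  n12⇒n5 (fail-walked)  emit P4@[60:60]
[61] read 'c'  n5⇒n1 (fail-walked)
[62] read 'd'  n1⇒n2  emit P4@[62:62]
[63] read 'b'  n2⇒n3  emit P1@[62:63]
[64] read 'b'  n3⇒n4  emit P0@[61:64],P5@[62:64]
[65] read 'c'  n4⇒n8 (fail-walked)
[66] read 'a'  n8⇒n0 (fail-walked)
[67] read 'd'  n0⇒n5  emit P4@[67:67]

Result: [[0,4],[1,1],[2,5],[3,4],[5,4],[6,1],[7,5],[9,4],[10,4],[22,2],[25,4],[26,1],[27,0],[27,5],[34,2],[35,4],[36,1],[38,4],[39,4],[40,1],[46,3],[48,4],[49,1],[59,2],[60,4],[62,4],[63,1],[64,0],[64,5],[67,4]]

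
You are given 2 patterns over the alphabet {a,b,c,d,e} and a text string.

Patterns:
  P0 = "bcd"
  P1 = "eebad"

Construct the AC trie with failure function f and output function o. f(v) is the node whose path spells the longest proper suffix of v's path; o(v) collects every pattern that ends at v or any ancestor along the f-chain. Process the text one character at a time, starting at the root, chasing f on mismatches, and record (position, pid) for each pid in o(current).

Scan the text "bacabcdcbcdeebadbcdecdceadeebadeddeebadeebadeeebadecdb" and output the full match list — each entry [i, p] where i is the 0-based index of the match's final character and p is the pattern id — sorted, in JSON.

Build:
Trie (insert patterns):
  0='ε' goto b→1 e→4
  1='b' goto c→2
  2='bc' goto d→3
  3='bcd' goto ·  ←P0
  4='e' goto e→5
  5='ee' goto b→6
  6='eeb' goto a→7
  7='eeba' goto d→8
  8='eebad' goto ·  ←P1

BFS fail/out derivation:
  n1('b'): parent n0 fail=0; on 'b' 0 → fail=0;  out ∅∪∅=∅
  n4('e'): parent n0 fail=0; on 'e' 0 → fail=0;  out ∅∪∅=∅
  n2('bc'): parent n1 fail=0; on 'c' 0 → fail=0;  out ∅∪∅=∅
  n5('ee'): parent n4 fail=0; on 'e' 0 → fail=4;  out ∅∪∅=∅
  n3('bcd'): parent n2 fail=0; on 'd' 0 → fail=0;  out {0}∪∅={0}
  n6('eeb'): parent n5 fail=4; on 'b' 4→0 → fail=1;  out ∅∪∅=∅
  n7('eeba'): parent n6 fail=1; on 'a' 1→0 → fail=0;  out ∅∪∅=∅
  n8('eebad'): parent n7 fail=0; on 'd' 0 → fail=0;  out {1}∪∅={1}

Text stream:
i=0 'b': node 0→1
i=1 'a': node 1→0 (fail-walked)
i=2 'c': node 0→0
i=3 'a': node 0→0
i=4 'b': node 0→1
i=5 'c': node 1→2
i=6 'd': node 2→3  → match P0@[4:6]
i=7 'c': node 3→0 (fail-walked)
i=8 'b': node 0→1
i=9 'c': node 1→2
i=10 'd': node 2→3  → match P0@[8:10]
i=11 'e': node 3→4 (fail-walked)
i=12 'e': node 4→5
i=13 'b': node 5→6
i=14 'a': node 6→7
i=15 'd': node 7→8  → match P1@[11:15]
i=16 'b': node 8→1 (fail-walked)
i=17 'c': node 1→2
i=18 'd': node 2→3  → match P0@[16:18]
i=19 'e': node 3→4 (fail-walked)
i=20 'c': node 4→0 (fail-walked)
i=21 'd': node 0→0
i=22 'c': node 0→0
i=23 'e': node 0→4
i=24 'a': node 4→0 (fail-walked)
i=25 'd': node 0→0
i=26 'e': node 0→4
i=27 'e': node 4→5
i=28 'b': node 5→6
i=29 'a': node 6→7
i=30 'd': node 7→8  → match P1@[26:30]
i=31 'e': node 8→4 (fail-walked)
i=32 'd': node 4→0 (fail-walked)
i=33 'd': node 0→0
i=34 'e': node 0→4
i=35 'e': node 4→5
i=36 'b': node 5→6
i=37 'a': node 6→7
i=38 'd': node 7→8  → match P1@[34:38]
i=39 'e': node 8→4 (fail-walked)
i=40 'e': node 4→5
i=41 'b': node 5→6
i=42 'a': node 6→7
i=43 'd': node 7→8  → match P1@[39:43]
i=44 'e': node 8→4 (fail-walked)
i=45 'e': node 4→5
i=46 'e': node 5→5 (fail-walked)
i=47 'b': node 5→6
i=48 'a': node 6→7
i=49 'd': node 7→8  → match P1@[45:49]
i=50 'e': node 8→4 (fail-walked)
i=51 'c': node 4→0 (fail-walked)
i=52 'd': node 0→0
i=53 'b': node 0→1

Result: [[6,0],[10,0],[15,1],[18,0],[30,1],[38,1],[43,1],[49,1]]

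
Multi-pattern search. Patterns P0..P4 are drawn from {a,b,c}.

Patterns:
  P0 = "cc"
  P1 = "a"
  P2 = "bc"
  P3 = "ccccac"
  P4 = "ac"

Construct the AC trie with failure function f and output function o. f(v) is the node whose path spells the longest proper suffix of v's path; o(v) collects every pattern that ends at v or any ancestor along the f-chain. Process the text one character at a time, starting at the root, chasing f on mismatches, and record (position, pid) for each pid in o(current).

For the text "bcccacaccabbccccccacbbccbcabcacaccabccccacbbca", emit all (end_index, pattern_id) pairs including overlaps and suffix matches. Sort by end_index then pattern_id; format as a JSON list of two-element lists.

Build automaton:
Trie nodes:
  n0 'ε': a→3 b→4 c→1
  n1 'c': c→2
  n2 'cc': c→6  [P0 ends]
  n3 'a': c→10  [P1 ends]
  n4 'b': c→5
  n5 'bc': ·  [P2 ends]
  n6 'ccc': c→7
  n7 'cccc': a→8
  n8 'cccca': c→9
  n9 'ccccac': ·  [P3 ends]
  n10 'ac': ·  [P4 ends]

BFS fail/out derivation:
  fail(1) 'c': from fail(0)=0 chase 'c': 0 ⇒ 0;  out=∅∪out(0)=∅
  fail(3) 'a': from fail(0)=0 chase 'a': 0 ⇒ 0;  out={1}∪out(0)={1}
  fail(4) 'b': from fail(0)=0 chase 'b': 0 ⇒ 0;  out=∅∪out(0)=∅
  fail(2) 'cc': from fail(1)=0 chase 'c': 0 ⇒ 1;  out={0}∪out(1)={0}
  fail(5) 'bc': from fail(4)=0 chase 'c': 0 ⇒ 1;  out={2}∪out(1)={2}
  fail(10) 'ac': from fail(3)=0 chase 'c': 0 ⇒ 1;  out={4}∪out(1)={4}
  fail(6) 'ccc': from fail(2)=1 chase 'c': 1 ⇒ 2;  out=∅∪out(2)={0}
  fail(7) 'cccc': from fail(6)=2 chase 'c': 2 ⇒ 6;  out=∅∪out(6)={0}
  fail(8) 'cccca': from fail(7)=6 chase 'a': 6→2→1→0 ⇒ 3;  out=∅∪out(3)={1}
  fail(9) 'ccccac': from fail(8)=3 chase 'c': 3 ⇒ 10;  out={3}∪out(10)={3,4}

Text stream:
[0] read 'b'  n0⇒n4
[1] read 'c'  n4⇒n5  emit P2@[0:1]
[2] read 'c'  n5⇒n2 (fail-walked)  emit P0@[1:2]
[3] read 'c'  n2⇒n6  emit P0@[2:3]
[4] read 'a'  n6⇒n3 (fail-walked)  emit P1@[4:4]
[5] read 'c'  n3⇒n10  emit P4@[4:5]
[6] read 'a'  n10⇒n3 (fail-walked)  emit P1@[6:6]
[7] read 'c'  n3⇒n10  emit P4@[6:7]
[8] read 'c'  n10⇒n2 (fail-walked)  emit P0@[7:8]
[9] read 'a'  n2⇒n3 (fail-walked)  emit P1@[9:9]
[10] read 'b'  n3⇒n4 (fail-walked)
[11] read 'b'  n4⇒n4 (fail-walked)
[12] read 'c'  n4⇒n5  emit P2@[11:12]
[13] read 'c'  n5⇒n2 (fail-walked)  emit P0@[12:13]
[14] read 'c'  n2⇒n6  emit P0@[13:14]
[15] read 'c'  n6⇒n7  emit P0@[14:15]
[16] read 'c'  n7⇒n7 (fail-walked)  emit P0@[15:16]
[17] read 'c'  n7⇒n7 (fail-walked)  emit P0@[16:17]
[18] read 'a'  n7⇒n8  emit P1@[18:18]
[19] read 'c'  n8⇒n9  emit P3@[14:19],P4@[18:19]
[20] read 'b'  n9⇒n4 (fail-walked)
[21] read 'b'  n4⇒n4 (fail-walked)
[22] read 'c'  n4⇒n5  emit P2@[21:22]
[23] read 'c'  n5⇒n2 (fail-walked)  emit P0@[22:23]
[24] read 'b'  n2⇒n4 (fail-walked)
[25] read 'c'  n4⇒n5  emit P2@[24:25]
[26] read 'a'  n5⇒n3 (fail-walked)  emit P1@[26:26]
[27] read 'b'  n3⇒n4 (fail-walked)
[28] read 'c'  n4⇒n5  emit P2@[27:28]
[29] read 'a'  n5⇒n3 (fail-walked)  emit P1@[29:29]
[30] read 'c'  n3⇒n10  emit P4@[29:30]
[31] read 'a'  n10⇒n3 (fail-walked)  emit P1@[31:31]
[32] read 'c'  n3⇒n10  emit P4@[31:32]
[33] read 'c'  n10⇒n2 (fail-walked)  emit P0@[32:33]
[34] read 'a'  n2⇒n3 (fail-walked)  emit P1@[34:34]
[35] read 'b'  n3⇒n4 (fail-walked)
[36] read 'c'  n4⇒n5  emit P2@[35:36]
[37] read 'c'  n5⇒n2 (fail-walked)  emit P0@[36:37]
[38] read 'c'  n2⇒n6  emit P0@[37:38]
[39] read 'c'  n6⇒n7  emit P0@[38:39]
[40] read 'a'  n7⇒n8  emit P1@[40:40]
[41] read 'c'  n8⇒n9  emit P3@[36:41],P4@[40:41]
[42] read 'b'  n9⇒n4 (fail-walked)
[43] read 'b'  n4⇒n4 (fail-walked)
[44] read 'c'  n4⇒n5  emit P2@[43:44]
[45] read 'a'  n5⇒n3 (fail-walked)  emit P1@[45:45]

Result: [[1,2],[2,0],[3,0],[4,1],[5,4],[6,1],[7,4],[8,0],[9,1],[12,2],[13,0],[14,0],[15,0],[16,0],[17,0],[18,1],[19,3],[19,4],[22,2],[23,0],[25,2],[26,1],[28,2],[29,1],[30,4],[31,1],[32,4],[33,0],[34,1],[36,2],[37,0],[38,0],[39,0],[40,1],[41,3],[41,4],[44,2],[45,1]]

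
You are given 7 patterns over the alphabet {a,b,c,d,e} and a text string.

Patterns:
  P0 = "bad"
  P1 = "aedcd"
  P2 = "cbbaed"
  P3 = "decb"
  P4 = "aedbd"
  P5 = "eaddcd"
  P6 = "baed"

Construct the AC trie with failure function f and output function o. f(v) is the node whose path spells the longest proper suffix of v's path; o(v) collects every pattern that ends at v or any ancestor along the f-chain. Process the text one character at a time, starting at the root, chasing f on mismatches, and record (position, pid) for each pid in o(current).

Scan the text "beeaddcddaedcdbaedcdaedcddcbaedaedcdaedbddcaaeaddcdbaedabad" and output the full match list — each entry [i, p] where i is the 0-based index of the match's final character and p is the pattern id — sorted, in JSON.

Construct AC machine:
Trie nodes:
  0='ε' goto a→4 b→1 c→9 d→15 e→21
  1='b' goto a→2
  2='ba' goto d→3 e→27
  3='bad' goto ·  [P0 ends]
  4='a' goto e→5
  5='ae' goto d→6
  6='aed' goto b→19 c→7
  7='aedc' goto d→8
  8='aedcd' goto ·  [P1 ends]
  9='c' goto b→10
  10='cb' goto b→11
  11='cbb' goto a→12
  12='cbba' goto e→13
  13='cbbae' goto d→14
  14='cbbaed' goto ·  [P2 ends]
  15='d' goto e→16
  16='de' goto c→17
  17='dec' goto b→18
  18='decb' goto ·  [P3 ends]
  19='aedb' goto d→20
  20='aedbd' goto ·  [P4 ends]
  21='e' goto a→22
  22='ea' goto d→23
  23='ead' goto d→24
  24='eadd' goto c→25
  25='eaddc' goto d→26
  26='eaddcd' goto ·  [P5 ends]
  27='bae' goto d→28
  28='baed' goto ·  [P6 ends]

BFS fail/out derivation:
  fail(1) 'b': from fail(0)=0 chase 'b': 0 ⇒ 0;  out=∅∪out(0)=∅
  fail(4) 'a': from fail(0)=0 chase 'a': 0 ⇒ 0;  out=∅∪out(0)=∅
  fail(9) 'c': from fail(0)=0 chase 'c': 0 ⇒ 0;  out=∅∪out(0)=∅
  fail(15) 'd': from fail(0)=0 chase 'd': 0 ⇒ 0;  out=∅∪out(0)=∅
  fail(21) 'e': from fail(0)=0 chase 'e': 0 ⇒ 0;  out=∅∪out(0)=∅
  fail(2) 'ba': from fail(1)=0 chase 'a': 0 ⇒ 4;  out=∅∪out(4)=∅
  fail(5) 'ae': from fail(4)=0 chase 'e': 0 ⇒ 21;  out=∅∪out(21)=∅
  fail(10) 'cb': from fail(9)=0 chase 'b': 0 ⇒ 1;  out=∅∪out(1)=∅
  fail(16) 'de': from fail(15)=0 chase 'e': 0 ⇒ 21;  out=∅∪out(21)=∅
  fail(22) 'ea': from fail(21)=0 chase 'a': 0 ⇒ 4;  out=∅∪out(4)=∅
  fail(3) 'bad': from fail(2)=4 chase 'd': 4→0 ⇒ 15;  out={0}∪out(15)={0}
  fail(6) 'aed': from fail(5)=21 chase 'd': 21→0 ⇒ 15;  out=∅∪out(15)=∅
  fail(11) 'cbb': from fail(10)=1 chase 'b': 1→0 ⇒ 1;  out=∅∪out(1)=∅
  fail(17) 'dec': from fail(16)=21 chase 'c': 21→0 ⇒ 9;  out=∅∪out(9)=∅
  fail(23) 'ead': from fail(22)=4 chase 'd': 4→0 ⇒ 15;  out=∅∪out(15)=∅
  fail(27) 'bae': from fail(2)=4 chase 'e': 4 ⇒ 5;  out=∅∪out(5)=∅
  fail(7) 'aedc': from fail(6)=15 chase 'c': 15→0 ⇒ 9;  out=∅∪out(9)=∅
  fail(12) 'cbba': from fail(11)=1 chase 'a': 1 ⇒ 2;  out=∅∪out(2)=∅
  fail(18) 'decb': from fail(17)=9 chase 'b': 9 ⇒ 10;  out={3}∪out(10)={3}
  fail(19) 'aedb': from fail(6)=15 chase 'b': 15→0 ⇒ 1;  out=∅∪out(1)=∅
  fail(24) 'eadd': from fail(23)=15 chase 'd': 15→0 ⇒ 15;  out=∅∪out(15)=∅
  fail(28) 'baed': from fail(27)=5 chase 'd': 5 ⇒ 6;  out={6}∪out(6)={6}
  fail(8) 'aedcd': from fail(7)=9 chase 'd': 9→0 ⇒ 15;  out={1}∪out(15)={1}
  fail(13) 'cbbae': from fail(12)=2 chase 'e': 2 ⇒ 27;  out=∅∪out(27)=∅
  fail(20) 'aedbd': from fail(19)=1 chase 'd': 1→0 ⇒ 15;  out={4}∪out(15)={4}
  fail(25) 'eaddc': from fail(24)=15 chase 'c': 15→0 ⇒ 9;  out=∅∪out(9)=∅
  fail(14) 'cbbaed': from fail(13)=27 chase 'd': 27 ⇒ 28;  out={2}∪out(28)={2,6}
  fail(26) 'eaddcd': from fail(25)=9 chase 'd': 9→0 ⇒ 15;  out={5}∪out(15)={5}

Run:
[0] read 'b'  n0⇒n1
[1] read 'e'  n1⇒n21 (via fail)
[2] read 'e'  n21⇒n21 (via fail)
[3] read 'a'  n21⇒n22
[4] read 'd'  n22⇒n23
[5] read 'd'  n23⇒n24
[6] read 'c'  n24⇒n25
[7] read 'd'  n25⇒n26  ** P5@[2:7]
[8] read 'd'  n26⇒n15 (via fail)
[9] read 'a'  n15⇒n4 (via fail)
[10] read 'e'  n4⇒n5
[11] read 'd'  n5⇒n6
[12] read 'c'  n6⇒n7
[13] read 'd'  n7⇒n8  ** P1@[9:13]
[14] read 'b'  n8⇒n1 (via fail)
[15] read 'a'  n1⇒n2
[16] read 'e'  n2⇒n27
[17] read 'd'  n27⇒n28  ** P6@[14:17]
[18] read 'c'  n28⇒n7 (via fail)
[19] read 'd'  n7⇒n8  ** P1@[15:19]
[20] read 'a'  n8⇒n4 (via fail)
[21] read 'e'  n4⇒n5
[22] read 'd'  n5⇒n6
[23] read 'c'  n6⇒n7
[24] read 'd'  n7⇒n8  ** P1@[20:24]
[25] read 'd'  n8⇒n15 (via fail)
[26] read 'c'  n15⇒n9 (via fail)
[27] read 'b'  n9⇒n10
[28] read 'a'  n10⇒n2 (via fail)
[29] read 'e'  n2⇒n27
[30] read 'd'  n27⇒n28  ** P6@[27:30]
[31] read 'a'  n28⇒n4 (via fail)
[32] read 'e'  n4⇒n5
[33] read 'd'  n5⇒n6
[34] read 'c'  n6⇒n7
[35] read 'd'  n7⇒n8  ** P1@[31:35]
[36] read 'a'  n8⇒n4 (via fail)
[37] read 'e'  n4⇒n5
[38] read 'd'  n5⇒n6
[39] read 'b'  n6⇒n19
[40] read 'd'  n19⇒n20  ** P4@[36:40]
[41] read 'd'  n20⇒n15 (via fail)
[42] read 'c'  n15⇒n9 (via fail)
[43] read 'a'  n9⇒n4 (via fail)
[44] read 'a'  n4⇒n4 (via fail)
[45] read 'e'  n4⇒n5
[46] read 'a'  n5⇒n22 (via fail)
[47] read 'd'  n22⇒n23
[48] read 'd'  n23⇒n24
[49] read 'c'  n24⇒n25
[50] read 'd'  n25⇒n26  ** P5@[45:50]
[51] read 'b'  n26⇒n1 (via fail)
[52] read 'a'  n1⇒n2
[53] read 'e'  n2⇒n27
[54] read 'd'  n27⇒n28  ** P6@[51:54]
[55] read 'a'  n28⇒n4 (via fail)
[56] read 'b'  n4⇒n1 (via fail)
[57] read 'a'  n1⇒n2
[58] read 'd'  n2⇒n3  ** P0@[56:58]

Result: [[7,5],[13,1],[17,6],[19,1],[24,1],[30,6],[35,1],[40,4],[50,5],[54,6],[58,0]]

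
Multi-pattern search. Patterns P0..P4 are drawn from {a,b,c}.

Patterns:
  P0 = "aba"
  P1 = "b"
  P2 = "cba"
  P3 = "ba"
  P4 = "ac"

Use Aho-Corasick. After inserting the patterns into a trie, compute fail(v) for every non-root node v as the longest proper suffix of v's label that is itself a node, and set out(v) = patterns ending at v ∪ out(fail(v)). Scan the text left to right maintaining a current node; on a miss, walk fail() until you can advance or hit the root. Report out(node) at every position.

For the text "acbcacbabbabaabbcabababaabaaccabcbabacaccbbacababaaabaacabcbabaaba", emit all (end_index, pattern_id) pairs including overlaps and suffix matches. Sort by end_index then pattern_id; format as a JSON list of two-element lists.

Build automaton:
Trie (insert patterns):
  0='ε' goto a→1 b→4 c→5
  1='a' goto b→2 c→9
  2='ab' goto a→3
  3='aba' goto ·  [P0 ends]
  4='b' goto a→8  [P1 ends]
  5='c' goto b→6
  6='cb' goto a→7
  7='cba' goto ·  [P2 ends]
  8='ba' goto ·  [P3 ends]
  9='ac' goto ·  [P4 ends]

BFS fail/out derivation:
  n1('a'): parent n0 fail=0; on 'a' 0 → fail=0;  out ∅∪∅=∅
  n4('b'): parent n0 fail=0; on 'b' 0 → fail=0;  out {1}∪∅={1}
  n5('c'): parent n0 fail=0; on 'c' 0 → fail=0;  out ∅∪∅=∅
  n2('ab'): parent n1 fail=0; on 'b' 0 → fail=4;  out ∅∪{1}={1}
  n6('cb'): parent n5 fail=0; on 'b' 0 → fail=4;  out ∅∪{1}={1}
  n8('ba'): parent n4 fail=0; on 'a' 0 → fail=1;  out {3}∪∅={3}
  n9('ac'): parent n1 fail=0; on 'c' 0 → fail=5;  out {4}∪∅={4}
  n3('aba'): parent n2 fail=4; on 'a' 4 → fail=8;  out {0}∪{3}={0,3}
  n7('cba'): parent n6 fail=4; on 'a' 4 → fail=8;  out {2}∪{3}={2,3}

Text stream:
i=0 'a': node 0→1
i=1 'c': node 1→9  emit P4@[0:1]
i=2 'b': node 9→6 (via fail)  emit P1@[2:2]
i=3 'c': node 6→5 (via fail)
i=4 'a': node 5→1 (via fail)
i=5 'c': node 1→9  emit P4@[4:5]
i=6 'b': node 9→6 (via fail)  emit P1@[6:6]
i=7 'a': node 6→7  emit P2@[5:7],P3@[6:7]
i=8 'b': node 7→2 (via fail)  emit P1@[8:8]
i=9 'b': node 2→4 (via fail)  emit P1@[9:9]
i=10 'a': node 4→8  emit P3@[9:10]
i=11 'b': node 8→2 (via fail)  emit P1@[11:11]
i=12 'a': node 2→3  emit P0@[10:12],P3@[11:12]
i=13 'a': node 3→1 (via fail)
i=14 'b': node 1→2  emit P1@[14:14]
i=15 'b': node 2→4 (via fail)  emit P1@[15:15]
i=16 'c': node 4→5 (via fail)
i=17 'a': node 5→1 (via fail)
i=18 'b': node 1→2  emit P1@[18:18]
i=19 'a': node 2→3  emit P0@[17:19],P3@[18:19]
i=20 'b': node 3→2 (via fail)  emit P1@[20:20]
i=21 'a': node 2→3  emit P0@[19:21],P3@[20:21]
i=22 'b': node 3→2 (via fail)  emit P1@[22:22]
i=23 'a': node 2→3  emit P0@[21:23],P3@[22:23]
i=24 'a': node 3→1 (via fail)
i=25 'b': node 1→2  emit P1@[25:25]
i=26 'a': node 2→3  emit P0@[24:26],P3@[25:26]
i=27 'a': node 3→1 (via fail)
i=28 'c': node 1→9  emit P4@[27:28]
i=29 'c': node 9→5 (via fail)
i=30 'a': node 5→1 (via fail)
i=31 'b': node 1→2  emit P1@[31:31]
i=32 'c': node 2→5 (via fail)
i=33 'b': node 5→6  emit P1@[33:33]
i=34 'a': node 6→7  emit P2@[32:34],P3@[33:34]
i=35 'b': node 7→2 (via fail)  emit P1@[35:35]
i=36 'a': node 2→3  emit P0@[34:36],P3@[35:36]
i=37 'c': node 3→9 (via fail)  emit P4@[36:37]
i=38 'a': node 9→1 (via fail)
i=39 'c': node 1→9  emit P4@[38:39]
i=40 'c': node 9→5 (via fail)
i=41 'b': node 5→6  emit P1@[41:41]
i=42 'b': node 6→4 (via fail)  emit P1@[42:42]
i=43 'a': node 4→8  emit P3@[42:43]
i=44 'c': node 8→9 (via fail)  emit P4@[43:44]
i=45 'a': node 9→1 (via fail)
i=46 'b': node 1→2  emit P1@[46:46]
i=47 'a': node 2→3  emit P0@[45:47],P3@[46:47]
i=48 'b': node 3→2 (via fail)  emit P1@[48:48]
i=49 'a': node 2→3  emit P0@[47:49],P3@[48:49]
i=50 'a': node 3→1 (via fail)
i=51 'a': node 1→1 (via fail)
i=52 'b': node 1→2  emit P1@[52:52]
i=53 'a': node 2→3  emit P0@[51:53],P3@[52:53]
i=54 'a': node 3→1 (via fail)
i=55 'c': node 1→9  emit P4@[54:55]
i=56 'a': node 9→1 (via fail)
i=57 'b': node 1→2  emit P1@[57:57]
i=58 'c': node 2→5 (via fail)
i=59 'b': node 5→6  emit P1@[59:59]
i=60 'a': node 6→7  emit P2@[58:60],P3@[59:60]
i=61 'b': node 7→2 (via fail)  emit P1@[61:61]
i=62 'a': node 2→3  emit P0@[60:62],P3@[61:62]
i=63 'a': node 3→1 (via fail)
i=64 'b': node 1→2  emit P1@[64:64]
i=65 'a': node 2→3  emit P0@[63:65],P3@[64:65]

Result: [[1,4],[2,1],[5,4],[6,1],[7,2],[7,3],[8,1],[9,1],[10,3],[11,1],[12,0],[12,3],[14,1],[15,1],[18,1],[19,0],[19,3],[20,1],[21,0],[21,3],[22,1],[23,0],[23,3],[25,1],[26,0],[26,3],[28,4],[31,1],[33,1],[34,2],[34,3],[35,1],[36,0],[36,3],[37,4],[39,4],[41,1],[42,1],[43,3],[44,4],[46,1],[47,0],[47,3],[48,1],[49,0],[49,3],[52,1],[53,0],[53,3],[55,4],[57,1],[59,1],[60,2],[60,3],[61,1],[62,0],[62,3],[64,1],[65,0],[65,3]]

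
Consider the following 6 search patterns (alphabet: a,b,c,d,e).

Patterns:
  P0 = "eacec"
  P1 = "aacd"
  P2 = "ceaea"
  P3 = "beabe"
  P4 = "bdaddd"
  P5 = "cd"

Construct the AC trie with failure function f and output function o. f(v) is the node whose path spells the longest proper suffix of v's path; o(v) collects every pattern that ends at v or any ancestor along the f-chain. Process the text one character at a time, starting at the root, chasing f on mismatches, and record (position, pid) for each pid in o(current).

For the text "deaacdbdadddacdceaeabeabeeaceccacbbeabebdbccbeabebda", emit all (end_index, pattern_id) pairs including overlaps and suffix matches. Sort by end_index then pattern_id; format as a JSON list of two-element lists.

Build automaton:
Trie (insert patterns):
  n0 'ε': a→6 b→15 c→10 e→1
  n1 'e': a→2
  n2 'ea': c→3
  n3 'eac': e→4
  n4 'eace': c→5
  n5 'eacec': ·  [P0 ends]
  n6 'a': a→7
  n7 'aa': c→8
  n8 'aac': d→9
  n9 'aacd': ·  [P1 ends]
  n10 'c': d→25 e→11
  n11 'ce': a→12
  n12 'cea': e→13
  n13 'ceae': a→14
  n14 'ceaea': ·  [P2 ends]
  n15 'b': d→20 e→16
  n16 'be': a→17
  n17 'bea': b→18
  n18 'beab': e→19
  n19 'beabe': ·  [P3 ends]
  n20 'bd': a→21
  n21 'bda': d→22
  n22 'bdad': d→23
  n23 'bdadd': d→24
  n24 'bdaddd': ·  [P4 ends]
  n25 'cd': ·  [P5 ends]

BFS fail/out derivation:
  fail(1) 'e': from fail(0)=0 chase 'e': 0 ⇒ 0;  out=∅∪out(0)=∅
  fail(6) 'a': from fail(0)=0 chase 'a': 0 ⇒ 0;  out=∅∪out(0)=∅
  fail(10) 'c': from fail(0)=0 chase 'c': 0 ⇒ 0;  out=∅∪out(0)=∅
  fail(15) 'b': from fail(0)=0 chase 'b': 0 ⇒ 0;  out=∅∪out(0)=∅
  fail(2) 'ea': from fail(1)=0 chase 'a': 0 ⇒ 6;  out=∅∪out(6)=∅
  fail(7) 'aa': from fail(6)=0 chase 'a': 0 ⇒ 6;  out=∅∪out(6)=∅
  fail(11) 'ce': from fail(10)=0 chase 'e': 0 ⇒ 1;  out=∅∪out(1)=∅
  fail(16) 'be': from fail(15)=0 chase 'e': 0 ⇒ 1;  out=∅∪out(1)=∅
  fail(20) 'bd': from fail(15)=0 chase 'd': 0 ⇒ 0;  out=∅∪out(0)=∅
  fail(25) 'cd': from fail(10)=0 chase 'd': 0 ⇒ 0;  out={5}∪out(0)={5}
  fail(3) 'eac': from fail(2)=6 chase 'c': 6→0 ⇒ 10;  out=∅∪out(10)=∅
  fail(8) 'aac': from fail(7)=6 chase 'c': 6→0 ⇒ 10;  out=∅∪out(10)=∅
  fail(12) 'cea': from fail(11)=1 chase 'a': 1 ⇒ 2;  out=∅∪out(2)=∅
  fail(17) 'bea': from fail(16)=1 chase 'a': 1 ⇒ 2;  out=∅∪out(2)=∅
  fail(21) 'bda': from fail(20)=0 chase 'a': 0 ⇒ 6;  out=∅∪out(6)=∅
  fail(4) 'eace': from fail(3)=10 chase 'e': 10 ⇒ 11;  out=∅∪out(11)=∅
  fail(9) 'aacd': from fail(8)=10 chase 'd': 10 ⇒ 25;  out={1}∪out(25)={1,5}
  fail(13) 'ceae': from fail(12)=2 chase 'e': 2→6→0 ⇒ 1;  out=∅∪out(1)=∅
  fail(18) 'beab': from fail(17)=2 chase 'b': 2→6→0 ⇒ 15;  out=∅∪out(15)=∅
  fail(22) 'bdad': from fail(21)=6 chase 'd': 6→0 ⇒ 0;  out=∅∪out(0)=∅
  fail(5) 'eacec': from fail(4)=11 chase 'c': 11→1→0 ⇒ 10;  out={0}∪out(10)={0}
  fail(14) 'ceaea': from fail(13)=1 chase 'a': 1 ⇒ 2;  out={2}∪out(2)={2}
  fail(19) 'beabe': from fail(18)=15 chase 'e': 15 ⇒ 16;  out={3}∪out(16)={3}
  fail(23) 'bdadd': from fail(22)=0 chase 'd': 0 ⇒ 0;  out=∅∪out(0)=∅
  fail(24) 'bdaddd': from fail(23)=0 chase 'd': 0 ⇒ 0;  out={4}∪out(0)={4}

Run:
[0] read 'd'  n0⇒n0
[1] read 'e'  n0⇒n1
[2] read 'a'  n1⇒n2
[3] read 'a'  n2⇒n7 (fail-walked)
[4] read 'c'  n7⇒n8
[5] read 'd'  n8⇒n9  → match P1@[2:5],P5@[4:5]
[6] read 'b'  n9⇒n15 (fail-walked)
[7] read 'd'  n15⇒n20
[8] read 'a'  n20⇒n21
[9] read 'd'  n21⇒n22
[10] read 'd'  n22⇒n23
[11] read 'd'  n23⇒n24  → match P4@[6:11]
[12] read 'a'  n24⇒n6 (fail-walked)
[13] read 'c'  n6⇒n10 (fail-walked)
[14] read 'd'  n10⇒n25  → match P5@[13:14]
[15] read 'c'  n25⇒n10 (fail-walked)
[16] read 'e'  n10⇒n11
[17] read 'a'  n11⇒n12
[18] read 'e'  n12⇒n13
[19] read 'a'  n13⇒n14  → match P2@[15:19]
[20] read 'b'  n14⇒n15 (fail-walked)
[21] read 'e'  n15⇒n16
[22] read 'a'  n16⇒n17
[23] read 'b'  n17⇒n18
[24] read 'e'  n18⇒n19  → match P3@[20:24]
[25] read 'e'  n19⇒n1 (fail-walked)
[26] read 'a'  n1⇒n2
[27] read 'c'  n2⇒n3
[28] read 'e'  n3⇒n4
[29] read 'c'  n4⇒n5  → match P0@[25:29]
[30] read 'c'  n5⇒n10 (fail-walked)
[31] read 'a'  n10⇒n6 (fail-walked)
[32] read 'c'  n6⇒n10 (fail-walked)
[33] read 'b'  n10⇒n15 (fail-walked)
[34] read 'b'  n15⇒n15 (fail-walked)
[35] read 'e'  n15⇒n16
[36] read 'a'  n16⇒n17
[37] read 'b'  n17⇒n18
[38] read 'e'  n18⇒n19  → match P3@[34:38]
[39] read 'b'  n19⇒n15 (fail-walked)
[40] read 'd'  n15⇒n20
[41] read 'b'  n20⇒n15 (fail-walked)
[42] read 'c'  n15⇒n10 (fail-walked)
[43] read 'c'  n10⇒n10 (fail-walked)
[44] read 'b'  n10⇒n15 (fail-walked)
[45] read 'e'  n15⇒n16
[46] read 'a'  n16⇒n17
[47] read 'b'  n17⇒n18
[48] read 'e'  n18⇒n19  → match P3@[44:48]
[49] read 'b'  n19⇒n15 (fail-walked)
[50] read 'd'  n15⇒n20
[51] read 'a'  n20⇒n21

Matches: [[5,1],[5,5],[11,4],[14,5],[19,2],[24,3],[29,0],[38,3],[48,3]]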